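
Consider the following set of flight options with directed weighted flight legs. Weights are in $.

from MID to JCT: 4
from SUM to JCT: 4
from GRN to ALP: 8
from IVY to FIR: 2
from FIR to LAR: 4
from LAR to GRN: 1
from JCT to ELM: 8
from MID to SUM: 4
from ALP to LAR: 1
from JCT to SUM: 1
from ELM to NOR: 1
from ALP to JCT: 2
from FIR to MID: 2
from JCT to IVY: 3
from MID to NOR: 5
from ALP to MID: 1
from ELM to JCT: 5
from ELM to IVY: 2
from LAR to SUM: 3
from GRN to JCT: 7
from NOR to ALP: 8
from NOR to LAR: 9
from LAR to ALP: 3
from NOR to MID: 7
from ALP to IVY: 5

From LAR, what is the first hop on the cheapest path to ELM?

ALP

Compare a few routes:
LAR - ALP - JCT - ELM: 3+2+8 = 13
LAR - SUM - JCT - ELM: 3+4+8 = 15
LAR - GRN - JCT - ELM: 1+7+8 = 16
Cheapest is LAR - ALP - JCT - ELM at $13.
So from LAR the first move is to ALP.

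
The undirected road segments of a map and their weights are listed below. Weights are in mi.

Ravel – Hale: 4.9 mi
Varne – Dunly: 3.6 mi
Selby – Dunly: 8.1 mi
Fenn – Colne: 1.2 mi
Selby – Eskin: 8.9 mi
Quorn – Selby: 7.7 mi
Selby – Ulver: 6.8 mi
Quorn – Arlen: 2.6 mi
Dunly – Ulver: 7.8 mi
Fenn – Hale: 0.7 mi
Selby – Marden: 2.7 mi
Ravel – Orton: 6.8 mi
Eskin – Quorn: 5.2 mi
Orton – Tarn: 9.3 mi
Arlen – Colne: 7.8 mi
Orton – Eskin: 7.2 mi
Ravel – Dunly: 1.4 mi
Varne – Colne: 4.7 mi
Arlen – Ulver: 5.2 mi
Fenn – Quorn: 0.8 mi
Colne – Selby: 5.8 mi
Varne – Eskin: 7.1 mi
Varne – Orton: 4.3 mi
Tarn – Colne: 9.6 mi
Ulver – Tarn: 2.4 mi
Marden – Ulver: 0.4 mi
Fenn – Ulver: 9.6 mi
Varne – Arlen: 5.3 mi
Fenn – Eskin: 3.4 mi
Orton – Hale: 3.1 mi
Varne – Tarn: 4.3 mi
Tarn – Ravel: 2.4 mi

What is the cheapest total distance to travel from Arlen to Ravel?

Candidate routes:
Arlen → Ulver → Tarn → Ravel: 5.2+2.4+2.4 = 10
Arlen → Quorn → Fenn → Hale → Ravel: 2.6+0.8+0.7+4.9 = 9
The minimum is 9 mi via Arlen → Quorn → Fenn → Hale → Ravel.

9 mi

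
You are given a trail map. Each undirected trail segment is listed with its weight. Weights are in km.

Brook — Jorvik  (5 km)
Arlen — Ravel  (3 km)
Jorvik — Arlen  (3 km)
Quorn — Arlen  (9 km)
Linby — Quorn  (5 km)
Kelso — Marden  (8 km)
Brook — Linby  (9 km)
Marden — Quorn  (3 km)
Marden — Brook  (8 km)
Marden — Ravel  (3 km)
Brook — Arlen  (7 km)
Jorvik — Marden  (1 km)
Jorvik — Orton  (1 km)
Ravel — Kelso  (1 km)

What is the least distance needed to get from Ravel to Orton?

Settle nodes by increasing distance from Ravel:
Ravel: 0
Kelso: 1  (via Ravel)
Marden: 3  (via Ravel)
Arlen: 3  (via Ravel)
Jorvik: 4  (via Marden)
Orton: 5  (via Jorvik)
Shortest route: Ravel–Marden–Jorvik–Orton = 5 km.

5 km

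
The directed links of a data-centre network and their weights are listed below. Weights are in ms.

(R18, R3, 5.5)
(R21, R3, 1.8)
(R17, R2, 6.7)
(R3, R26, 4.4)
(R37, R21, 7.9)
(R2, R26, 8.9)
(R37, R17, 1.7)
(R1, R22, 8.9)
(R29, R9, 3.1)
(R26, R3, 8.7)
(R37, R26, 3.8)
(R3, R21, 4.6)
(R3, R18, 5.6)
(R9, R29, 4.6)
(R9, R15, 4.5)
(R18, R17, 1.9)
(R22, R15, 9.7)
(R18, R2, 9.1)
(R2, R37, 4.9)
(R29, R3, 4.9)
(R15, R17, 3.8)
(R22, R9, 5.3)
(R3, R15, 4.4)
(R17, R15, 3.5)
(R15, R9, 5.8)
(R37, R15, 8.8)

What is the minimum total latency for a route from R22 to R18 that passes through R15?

30.6 ms

Best R22 to R15: R22 → R15 costing 9.7
Shortest R15→R18: R15 → R9 → R29 → R3 → R18 = 20.9
Total via R15: 9.7 + 20.9 = 30.6 ms.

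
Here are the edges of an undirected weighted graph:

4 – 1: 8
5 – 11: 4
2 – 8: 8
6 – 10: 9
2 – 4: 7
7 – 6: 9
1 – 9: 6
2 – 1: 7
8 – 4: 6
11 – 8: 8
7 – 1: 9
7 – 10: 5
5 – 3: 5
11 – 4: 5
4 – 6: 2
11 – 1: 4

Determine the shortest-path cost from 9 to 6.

16

Settle nodes by increasing distance from 9:
9: 0
1: 6  (via 9)
11: 10  (via 1)
2: 13  (via 1)
4: 14  (via 1)
5: 14  (via 11)
7: 15  (via 1)
6: 16  (via 4)
Shortest route: 9 → 1 → 4 → 6 = 16.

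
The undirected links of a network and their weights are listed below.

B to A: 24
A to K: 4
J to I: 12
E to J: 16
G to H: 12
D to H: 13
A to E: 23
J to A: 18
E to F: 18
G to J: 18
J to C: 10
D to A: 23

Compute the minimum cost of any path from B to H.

60

Settle nodes by increasing distance from B:
B: 0
A: 24  (via B)
K: 28  (via A)
J: 42  (via A)
D: 47  (via A)
E: 47  (via A)
C: 52  (via J)
I: 54  (via J)
G: 60  (via J)
H: 60  (via D)
Shortest route: B → A → D → H = 60.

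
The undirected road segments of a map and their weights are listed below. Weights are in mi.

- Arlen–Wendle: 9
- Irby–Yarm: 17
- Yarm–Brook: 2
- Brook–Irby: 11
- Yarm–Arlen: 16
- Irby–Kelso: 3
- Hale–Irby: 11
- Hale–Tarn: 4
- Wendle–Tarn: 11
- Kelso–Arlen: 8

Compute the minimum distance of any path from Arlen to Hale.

22 mi

Shortest distances from Arlen:
Arlen: 0
Kelso: 8  (via Arlen)
Wendle: 9  (via Arlen)
Irby: 11  (via Kelso)
Yarm: 16  (via Arlen)
Brook: 18  (via Yarm)
Tarn: 20  (via Wendle)
Hale: 22  (via Irby)
Shortest route: Arlen–Kelso–Irby–Hale = 22 mi.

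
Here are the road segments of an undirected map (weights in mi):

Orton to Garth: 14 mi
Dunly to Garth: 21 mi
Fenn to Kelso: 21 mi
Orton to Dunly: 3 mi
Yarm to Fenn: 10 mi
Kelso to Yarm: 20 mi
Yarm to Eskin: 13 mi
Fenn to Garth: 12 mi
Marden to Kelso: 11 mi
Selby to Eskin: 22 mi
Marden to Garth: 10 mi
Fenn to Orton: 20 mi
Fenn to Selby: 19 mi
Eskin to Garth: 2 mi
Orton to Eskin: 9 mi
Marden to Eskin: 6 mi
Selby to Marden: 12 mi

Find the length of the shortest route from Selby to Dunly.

Compare a few routes:
Selby → Eskin → Orton → Dunly: 22+9+3 = 34
Selby → Marden → Garth → Eskin → Orton → Dunly: 12+10+2+9+3 = 36
Selby → Marden → Eskin → Orton → Dunly: 12+6+9+3 = 30
Selby → Marden → Eskin → Garth → Orton → Dunly: 12+6+2+14+3 = 37
The minimum is 30 mi via Selby → Marden → Eskin → Orton → Dunly.

30 mi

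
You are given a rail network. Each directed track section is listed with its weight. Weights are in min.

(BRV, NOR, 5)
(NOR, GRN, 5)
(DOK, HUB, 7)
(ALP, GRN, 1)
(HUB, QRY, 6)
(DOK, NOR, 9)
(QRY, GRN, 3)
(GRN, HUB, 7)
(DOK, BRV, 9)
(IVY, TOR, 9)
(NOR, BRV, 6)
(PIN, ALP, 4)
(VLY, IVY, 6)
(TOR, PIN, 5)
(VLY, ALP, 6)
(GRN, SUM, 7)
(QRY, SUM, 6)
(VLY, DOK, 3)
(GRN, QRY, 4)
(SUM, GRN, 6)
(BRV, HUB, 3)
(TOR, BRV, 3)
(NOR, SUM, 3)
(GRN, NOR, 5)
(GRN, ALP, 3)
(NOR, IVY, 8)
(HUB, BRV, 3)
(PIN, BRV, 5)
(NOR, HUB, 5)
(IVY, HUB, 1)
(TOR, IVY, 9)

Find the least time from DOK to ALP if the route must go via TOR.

Shortest DOK→TOR: DOK → NOR → IVY → TOR = 26
Best TOR to ALP: TOR → PIN → ALP costing 9
Total via TOR: 26 + 9 = 35 min.

35 min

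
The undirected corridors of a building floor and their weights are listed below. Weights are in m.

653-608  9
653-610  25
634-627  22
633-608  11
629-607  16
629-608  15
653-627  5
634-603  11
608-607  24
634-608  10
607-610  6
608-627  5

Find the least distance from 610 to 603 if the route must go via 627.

56 m

Best 610 to 627: 610 → 653 → 627 costing 30
Shortest 627→603: 627 → 608 → 634 → 603 = 26
Total via 627: 30 + 26 = 56 m.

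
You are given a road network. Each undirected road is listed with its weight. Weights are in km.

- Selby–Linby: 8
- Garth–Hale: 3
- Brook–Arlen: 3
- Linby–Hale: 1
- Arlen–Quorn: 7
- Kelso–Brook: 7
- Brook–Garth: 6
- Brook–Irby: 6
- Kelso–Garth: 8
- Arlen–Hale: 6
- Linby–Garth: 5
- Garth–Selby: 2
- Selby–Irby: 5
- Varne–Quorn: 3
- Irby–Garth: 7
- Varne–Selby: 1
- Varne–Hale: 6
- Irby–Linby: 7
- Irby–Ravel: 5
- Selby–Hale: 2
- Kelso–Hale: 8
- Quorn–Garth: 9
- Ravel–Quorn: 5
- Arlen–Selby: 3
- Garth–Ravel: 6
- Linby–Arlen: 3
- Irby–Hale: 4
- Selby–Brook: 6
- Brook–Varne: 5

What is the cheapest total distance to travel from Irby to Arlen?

8 km

Running Dijkstra from Irby:
Irby: 0
Hale: 4  (via Irby)
Ravel: 5  (via Irby)
Linby: 5  (via Hale)
Selby: 5  (via Irby)
Varne: 6  (via Selby)
Brook: 6  (via Irby)
Garth: 7  (via Irby)
Arlen: 8  (via Linby)
Shortest route: Irby → Hale → Linby → Arlen = 8 km.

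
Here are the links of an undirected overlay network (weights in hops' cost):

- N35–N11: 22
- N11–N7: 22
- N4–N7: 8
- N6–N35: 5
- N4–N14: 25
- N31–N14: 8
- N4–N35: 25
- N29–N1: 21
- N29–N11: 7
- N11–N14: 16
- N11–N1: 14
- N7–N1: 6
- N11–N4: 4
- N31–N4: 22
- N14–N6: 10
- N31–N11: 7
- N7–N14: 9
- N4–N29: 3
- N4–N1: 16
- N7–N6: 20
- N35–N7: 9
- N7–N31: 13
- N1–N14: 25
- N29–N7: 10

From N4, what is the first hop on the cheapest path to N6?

N7

Compare a few routes:
N4–N7–N14–N6: 8+9+10 = 27
N4–N7–N35–N6: 8+9+5 = 22
N4–N29–N7–N35–N6: 3+10+9+5 = 27
Cheapest is N4–N7–N35–N6 at 22 hops' cost.
So from N4 the first move is to N7.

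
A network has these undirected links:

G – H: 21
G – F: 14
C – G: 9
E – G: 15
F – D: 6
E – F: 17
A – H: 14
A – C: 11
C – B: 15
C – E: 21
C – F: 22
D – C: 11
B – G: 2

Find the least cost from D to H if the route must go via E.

Shortest D→E: D–F–E = 23
Shortest E→H: E–G–H = 36
Total via E: 23 + 36 = 59.

59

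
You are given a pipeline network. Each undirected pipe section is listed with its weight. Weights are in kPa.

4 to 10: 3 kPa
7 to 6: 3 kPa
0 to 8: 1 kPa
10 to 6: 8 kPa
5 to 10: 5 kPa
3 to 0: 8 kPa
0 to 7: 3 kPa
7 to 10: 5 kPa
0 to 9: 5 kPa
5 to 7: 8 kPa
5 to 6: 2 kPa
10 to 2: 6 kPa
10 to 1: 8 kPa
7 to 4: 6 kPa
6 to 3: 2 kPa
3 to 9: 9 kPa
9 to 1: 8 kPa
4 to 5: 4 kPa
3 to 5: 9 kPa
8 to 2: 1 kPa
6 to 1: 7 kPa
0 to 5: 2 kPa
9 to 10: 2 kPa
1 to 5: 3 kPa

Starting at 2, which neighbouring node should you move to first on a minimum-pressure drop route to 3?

8

Compare a few routes:
2 - 8 - 0 - 7 - 6 - 3: 1+1+3+3+2 = 10
2 - 8 - 0 - 5 - 6 - 3: 1+1+2+2+2 = 8
The minimum is 8 kPa via 2 - 8 - 0 - 5 - 6 - 3.
So from 2 the first move is to 8.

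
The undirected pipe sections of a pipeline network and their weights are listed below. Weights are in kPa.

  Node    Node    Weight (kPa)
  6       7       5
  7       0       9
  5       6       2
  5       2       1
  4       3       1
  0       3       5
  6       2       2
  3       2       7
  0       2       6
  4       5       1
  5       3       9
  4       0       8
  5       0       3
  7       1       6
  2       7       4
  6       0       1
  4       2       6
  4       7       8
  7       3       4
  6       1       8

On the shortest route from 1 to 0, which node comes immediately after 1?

Enumerating some paths:
1–6–0: 8+1 = 9
1–6–5–0: 8+2+3 = 13
1–7–6–0: 6+5+1 = 12
1–7–2–6–0: 6+4+2+1 = 13
The minimum is 9 kPa via 1–6–0.
So from 1 the first move is to 6.

6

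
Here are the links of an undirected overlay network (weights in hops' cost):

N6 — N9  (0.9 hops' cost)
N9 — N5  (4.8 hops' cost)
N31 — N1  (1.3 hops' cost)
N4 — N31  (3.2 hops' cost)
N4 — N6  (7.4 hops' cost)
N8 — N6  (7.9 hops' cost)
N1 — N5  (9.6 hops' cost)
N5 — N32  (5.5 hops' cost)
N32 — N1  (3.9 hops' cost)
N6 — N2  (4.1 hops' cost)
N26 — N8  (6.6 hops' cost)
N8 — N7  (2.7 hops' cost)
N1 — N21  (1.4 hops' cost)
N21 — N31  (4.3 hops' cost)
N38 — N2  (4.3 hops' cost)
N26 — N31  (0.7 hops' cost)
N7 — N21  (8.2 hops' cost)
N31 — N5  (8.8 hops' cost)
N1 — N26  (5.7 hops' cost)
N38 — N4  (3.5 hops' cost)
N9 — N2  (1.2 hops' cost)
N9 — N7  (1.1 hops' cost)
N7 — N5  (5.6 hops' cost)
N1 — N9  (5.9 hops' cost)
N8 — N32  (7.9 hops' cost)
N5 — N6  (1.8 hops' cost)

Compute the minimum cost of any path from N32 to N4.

Settle nodes by increasing distance from N32:
N32: 0
N1: 3.9  (via N32)
N31: 5.2  (via N1)
N21: 5.3  (via N1)
N5: 5.5  (via N32)
N26: 5.9  (via N31)
N6: 7.3  (via N5)
N8: 7.9  (via N32)
N9: 8.2  (via N6)
N4: 8.4  (via N31)
Shortest route: N32 → N1 → N31 → N4 = 8.4 hops' cost.

8.4 hops' cost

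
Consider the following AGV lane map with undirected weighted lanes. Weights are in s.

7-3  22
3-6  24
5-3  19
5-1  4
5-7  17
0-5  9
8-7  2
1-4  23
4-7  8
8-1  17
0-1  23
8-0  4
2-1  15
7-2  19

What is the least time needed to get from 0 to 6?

52 s

Enumerating some paths:
0 → 1 → 5 → 3 → 6: 23+4+19+24 = 70
0 → 8 → 1 → 5 → 3 → 6: 4+17+4+19+24 = 68
0 → 8 → 7 → 3 → 6: 4+2+22+24 = 52
0 → 8 → 7 → 5 → 3 → 6: 4+2+17+19+24 = 66
Cheapest is 0 → 8 → 7 → 3 → 6 at 52 s.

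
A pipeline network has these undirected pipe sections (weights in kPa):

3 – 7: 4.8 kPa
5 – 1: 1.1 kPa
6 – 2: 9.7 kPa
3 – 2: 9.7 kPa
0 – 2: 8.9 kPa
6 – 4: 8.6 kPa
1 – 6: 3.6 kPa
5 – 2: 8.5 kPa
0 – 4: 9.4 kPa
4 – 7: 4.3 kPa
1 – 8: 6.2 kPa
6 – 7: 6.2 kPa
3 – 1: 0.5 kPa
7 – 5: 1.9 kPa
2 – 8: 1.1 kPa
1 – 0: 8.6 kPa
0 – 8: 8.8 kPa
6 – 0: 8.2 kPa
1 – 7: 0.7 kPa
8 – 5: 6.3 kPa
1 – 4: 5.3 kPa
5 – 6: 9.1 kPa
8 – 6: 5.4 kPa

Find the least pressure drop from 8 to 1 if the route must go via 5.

7.4 kPa

Shortest 8→5: 8–5 = 6.3
Best 5 to 1: 5–1 costing 1.1
Total via 5: 6.3 + 1.1 = 7.4 kPa.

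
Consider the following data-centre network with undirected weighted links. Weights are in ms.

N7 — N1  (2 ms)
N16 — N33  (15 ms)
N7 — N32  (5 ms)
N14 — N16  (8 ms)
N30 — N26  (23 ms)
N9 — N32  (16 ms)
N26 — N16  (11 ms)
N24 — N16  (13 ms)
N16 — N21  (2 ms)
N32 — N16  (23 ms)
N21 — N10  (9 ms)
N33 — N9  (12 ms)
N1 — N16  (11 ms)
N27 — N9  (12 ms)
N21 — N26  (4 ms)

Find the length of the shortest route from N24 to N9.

Candidate routes:
N24 → N16 → N1 → N7 → N32 → N9: 13+11+2+5+16 = 47
N24 → N16 → N33 → N9: 13+15+12 = 40
Cheapest is N24 → N16 → N33 → N9 at 40 ms.

40 ms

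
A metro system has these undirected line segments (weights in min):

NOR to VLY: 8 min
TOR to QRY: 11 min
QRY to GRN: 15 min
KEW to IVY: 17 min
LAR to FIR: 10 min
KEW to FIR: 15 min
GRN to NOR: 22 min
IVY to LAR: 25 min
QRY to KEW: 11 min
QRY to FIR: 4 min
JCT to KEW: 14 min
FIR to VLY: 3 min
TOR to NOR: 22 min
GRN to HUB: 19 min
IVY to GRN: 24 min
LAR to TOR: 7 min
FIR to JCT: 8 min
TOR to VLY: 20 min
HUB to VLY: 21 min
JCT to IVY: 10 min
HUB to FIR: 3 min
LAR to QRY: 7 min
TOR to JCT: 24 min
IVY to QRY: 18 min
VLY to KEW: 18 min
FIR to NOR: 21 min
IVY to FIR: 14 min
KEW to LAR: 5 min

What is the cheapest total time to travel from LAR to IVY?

Candidate routes:
LAR → KEW → IVY: 5+17 = 22
LAR → FIR → IVY: 10+14 = 24
Cheapest is LAR → KEW → IVY at 22 min.

22 min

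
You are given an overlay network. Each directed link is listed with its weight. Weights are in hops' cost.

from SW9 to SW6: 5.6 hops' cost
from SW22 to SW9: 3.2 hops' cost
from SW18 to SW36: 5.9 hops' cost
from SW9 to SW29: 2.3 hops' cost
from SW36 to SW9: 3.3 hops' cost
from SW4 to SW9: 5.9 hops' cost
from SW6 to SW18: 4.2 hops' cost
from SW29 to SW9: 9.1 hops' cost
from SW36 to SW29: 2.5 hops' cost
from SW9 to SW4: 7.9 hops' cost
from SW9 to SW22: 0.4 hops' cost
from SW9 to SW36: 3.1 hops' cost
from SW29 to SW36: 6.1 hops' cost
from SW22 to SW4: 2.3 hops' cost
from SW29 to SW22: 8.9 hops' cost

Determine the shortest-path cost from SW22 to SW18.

Settle nodes by increasing distance from SW22:
SW22: 0
SW4: 2.3  (via SW22)
SW9: 3.2  (via SW22)
SW29: 5.5  (via SW9)
SW36: 6.3  (via SW9)
SW6: 8.8  (via SW9)
SW18: 13  (via SW6)
Shortest route: SW22–SW9–SW6–SW18 = 13 hops' cost.

13 hops' cost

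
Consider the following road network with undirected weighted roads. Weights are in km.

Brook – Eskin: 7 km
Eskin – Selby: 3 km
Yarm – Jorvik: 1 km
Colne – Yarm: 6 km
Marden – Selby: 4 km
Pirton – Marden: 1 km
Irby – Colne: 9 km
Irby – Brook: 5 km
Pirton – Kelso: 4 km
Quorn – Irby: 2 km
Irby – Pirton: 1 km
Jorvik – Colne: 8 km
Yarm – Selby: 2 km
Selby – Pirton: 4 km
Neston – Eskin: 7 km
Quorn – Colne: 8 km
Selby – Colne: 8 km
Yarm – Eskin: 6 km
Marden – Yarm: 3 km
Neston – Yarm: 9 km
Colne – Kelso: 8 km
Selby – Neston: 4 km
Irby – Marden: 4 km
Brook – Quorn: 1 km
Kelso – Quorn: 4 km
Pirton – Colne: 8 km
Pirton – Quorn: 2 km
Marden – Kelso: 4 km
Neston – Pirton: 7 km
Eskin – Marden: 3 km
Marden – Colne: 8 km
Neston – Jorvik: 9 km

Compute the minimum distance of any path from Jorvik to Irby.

6 km

Running Dijkstra from Jorvik:
Jorvik: 0
Yarm: 1  (via Jorvik)
Selby: 3  (via Yarm)
Marden: 4  (via Yarm)
Pirton: 5  (via Marden)
Eskin: 6  (via Selby)
Irby: 6  (via Pirton)
Shortest route: Jorvik → Yarm → Marden → Pirton → Irby = 6 km.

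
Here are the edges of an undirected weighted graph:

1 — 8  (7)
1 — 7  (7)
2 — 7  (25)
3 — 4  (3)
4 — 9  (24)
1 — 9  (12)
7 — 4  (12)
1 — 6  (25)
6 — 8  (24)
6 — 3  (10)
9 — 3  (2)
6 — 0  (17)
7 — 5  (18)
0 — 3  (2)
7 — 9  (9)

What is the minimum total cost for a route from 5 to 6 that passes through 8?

56

Shortest 5→8: 5 → 7 → 1 → 8 = 32
Best 8 to 6: 8 → 6 costing 24
Total via 8: 32 + 24 = 56.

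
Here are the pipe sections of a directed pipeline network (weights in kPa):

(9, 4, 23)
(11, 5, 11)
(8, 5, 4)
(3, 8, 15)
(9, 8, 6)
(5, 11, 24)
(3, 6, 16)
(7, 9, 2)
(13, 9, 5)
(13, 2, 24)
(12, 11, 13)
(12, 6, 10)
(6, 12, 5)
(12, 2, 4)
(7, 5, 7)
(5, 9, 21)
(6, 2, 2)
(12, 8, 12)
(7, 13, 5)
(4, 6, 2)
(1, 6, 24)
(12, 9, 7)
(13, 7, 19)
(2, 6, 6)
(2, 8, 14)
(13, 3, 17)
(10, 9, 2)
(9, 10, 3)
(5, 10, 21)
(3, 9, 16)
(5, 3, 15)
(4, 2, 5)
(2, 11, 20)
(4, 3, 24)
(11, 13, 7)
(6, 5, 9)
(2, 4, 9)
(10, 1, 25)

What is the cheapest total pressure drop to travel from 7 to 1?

Candidate routes:
7 - 5 - 9 - 10 - 1: 7+21+3+25 = 56
7 - 13 - 9 - 10 - 1: 5+5+3+25 = 38
7 - 5 - 10 - 1: 7+21+25 = 53
7 - 9 - 10 - 1: 2+3+25 = 30
The minimum is 30 kPa via 7 - 9 - 10 - 1.

30 kPa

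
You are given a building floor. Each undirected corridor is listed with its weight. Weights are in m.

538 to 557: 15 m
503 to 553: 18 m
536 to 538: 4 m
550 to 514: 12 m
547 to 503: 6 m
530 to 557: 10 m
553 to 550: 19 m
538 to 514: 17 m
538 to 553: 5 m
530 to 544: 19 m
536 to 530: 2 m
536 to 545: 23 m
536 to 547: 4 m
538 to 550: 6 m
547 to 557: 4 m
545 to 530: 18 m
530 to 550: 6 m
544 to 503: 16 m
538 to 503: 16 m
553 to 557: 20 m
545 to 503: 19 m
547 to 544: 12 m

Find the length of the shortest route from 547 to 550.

Enumerating some paths:
547 → 557 → 530 → 550: 4+10+6 = 20
547 → 557 → 538 → 550: 4+15+6 = 25
547 → 536 → 538 → 550: 4+4+6 = 14
547 → 536 → 530 → 550: 4+2+6 = 12
The minimum is 12 m via 547 → 536 → 530 → 550.

12 m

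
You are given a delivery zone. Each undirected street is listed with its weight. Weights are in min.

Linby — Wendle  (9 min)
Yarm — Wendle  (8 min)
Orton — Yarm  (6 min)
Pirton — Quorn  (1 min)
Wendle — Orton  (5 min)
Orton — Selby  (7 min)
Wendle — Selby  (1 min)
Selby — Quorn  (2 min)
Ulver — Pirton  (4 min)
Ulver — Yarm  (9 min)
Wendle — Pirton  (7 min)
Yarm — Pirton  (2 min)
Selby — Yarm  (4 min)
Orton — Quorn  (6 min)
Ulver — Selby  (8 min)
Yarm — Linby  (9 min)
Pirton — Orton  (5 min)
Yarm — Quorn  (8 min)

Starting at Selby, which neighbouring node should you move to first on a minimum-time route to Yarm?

Yarm

Compare a few routes:
Selby–Yarm: 4 = 4
Selby–Quorn–Pirton–Yarm: 2+1+2 = 5
Cheapest is Selby–Yarm at 4 min.
So from Selby the first move is to Yarm.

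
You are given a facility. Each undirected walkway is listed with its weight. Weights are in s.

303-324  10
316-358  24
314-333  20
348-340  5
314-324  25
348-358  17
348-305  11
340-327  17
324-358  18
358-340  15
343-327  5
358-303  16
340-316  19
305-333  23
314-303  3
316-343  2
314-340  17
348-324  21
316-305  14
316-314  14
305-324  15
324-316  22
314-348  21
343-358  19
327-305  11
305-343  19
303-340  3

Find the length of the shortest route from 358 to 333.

39 s

Settle nodes by increasing distance from 358:
358: 0
340: 15  (via 358)
303: 16  (via 358)
348: 17  (via 358)
324: 18  (via 358)
343: 19  (via 358)
314: 19  (via 303)
316: 21  (via 343)
327: 24  (via 343)
305: 28  (via 348)
333: 39  (via 314)
Shortest route: 358 → 303 → 314 → 333 = 39 s.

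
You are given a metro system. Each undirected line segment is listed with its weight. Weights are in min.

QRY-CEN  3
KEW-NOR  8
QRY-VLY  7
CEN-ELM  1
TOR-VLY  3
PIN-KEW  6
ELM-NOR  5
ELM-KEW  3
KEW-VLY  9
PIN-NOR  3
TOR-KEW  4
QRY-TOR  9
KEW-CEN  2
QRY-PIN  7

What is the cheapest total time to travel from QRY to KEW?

5 min

Running Dijkstra from QRY:
QRY: 0
CEN: 3  (via QRY)
ELM: 4  (via CEN)
KEW: 5  (via CEN)
Shortest route: QRY → CEN → KEW = 5 min.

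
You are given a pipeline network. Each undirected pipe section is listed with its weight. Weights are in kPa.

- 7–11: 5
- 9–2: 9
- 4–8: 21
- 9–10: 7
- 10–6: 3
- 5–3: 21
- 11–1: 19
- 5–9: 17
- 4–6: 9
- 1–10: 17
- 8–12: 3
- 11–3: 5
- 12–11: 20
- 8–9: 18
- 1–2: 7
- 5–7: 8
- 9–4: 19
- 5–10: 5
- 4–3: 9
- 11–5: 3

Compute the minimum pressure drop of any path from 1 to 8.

34 kPa

Running Dijkstra from 1:
1: 0
2: 7  (via 1)
9: 16  (via 2)
10: 17  (via 1)
11: 19  (via 1)
6: 20  (via 10)
5: 22  (via 10)
3: 24  (via 11)
7: 24  (via 11)
4: 29  (via 6)
8: 34  (via 9)
Shortest route: 1–2–9–8 = 34 kPa.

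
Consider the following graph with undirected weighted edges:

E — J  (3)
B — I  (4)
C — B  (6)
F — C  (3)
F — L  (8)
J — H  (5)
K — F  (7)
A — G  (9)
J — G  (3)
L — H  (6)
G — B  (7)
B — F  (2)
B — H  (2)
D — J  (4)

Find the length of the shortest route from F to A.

Settle nodes by increasing distance from F:
F: 0
B: 2  (via F)
C: 3  (via F)
H: 4  (via B)
I: 6  (via B)
K: 7  (via F)
L: 8  (via F)
G: 9  (via B)
J: 9  (via H)
E: 12  (via J)
D: 13  (via J)
A: 18  (via G)
Shortest route: F–B–G–A = 18.

18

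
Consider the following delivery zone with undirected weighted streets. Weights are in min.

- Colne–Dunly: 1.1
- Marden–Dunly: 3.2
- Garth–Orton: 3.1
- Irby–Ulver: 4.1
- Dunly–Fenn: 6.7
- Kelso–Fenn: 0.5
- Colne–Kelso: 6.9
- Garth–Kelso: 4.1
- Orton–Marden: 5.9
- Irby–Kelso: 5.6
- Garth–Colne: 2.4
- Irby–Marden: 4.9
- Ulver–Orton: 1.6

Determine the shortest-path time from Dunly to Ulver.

Shortest distances from Dunly:
Dunly: 0
Colne: 1.1  (via Dunly)
Marden: 3.2  (via Dunly)
Garth: 3.5  (via Colne)
Orton: 6.6  (via Garth)
Fenn: 6.7  (via Dunly)
Kelso: 7.2  (via Fenn)
Irby: 8.1  (via Marden)
Ulver: 8.2  (via Orton)
Shortest route: Dunly–Colne–Garth–Orton–Ulver = 8.2 min.

8.2 min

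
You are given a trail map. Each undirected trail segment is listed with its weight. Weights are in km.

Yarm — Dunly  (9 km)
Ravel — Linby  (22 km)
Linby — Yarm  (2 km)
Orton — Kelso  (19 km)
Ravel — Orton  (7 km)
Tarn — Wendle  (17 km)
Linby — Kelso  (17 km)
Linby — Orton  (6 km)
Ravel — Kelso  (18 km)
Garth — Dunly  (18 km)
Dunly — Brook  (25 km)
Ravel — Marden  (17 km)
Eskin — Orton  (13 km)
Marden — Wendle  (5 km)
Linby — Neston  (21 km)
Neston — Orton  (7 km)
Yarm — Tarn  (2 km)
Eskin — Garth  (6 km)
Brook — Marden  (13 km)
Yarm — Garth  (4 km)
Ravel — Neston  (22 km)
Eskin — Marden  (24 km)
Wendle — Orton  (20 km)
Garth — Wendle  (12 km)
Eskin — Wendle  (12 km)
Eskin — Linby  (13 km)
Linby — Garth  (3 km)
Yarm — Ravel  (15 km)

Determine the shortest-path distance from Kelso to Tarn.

21 km

Settle nodes by increasing distance from Kelso:
Kelso: 0
Linby: 17  (via Kelso)
Ravel: 18  (via Kelso)
Yarm: 19  (via Linby)
Orton: 19  (via Kelso)
Garth: 20  (via Linby)
Tarn: 21  (via Yarm)
Shortest route: Kelso → Linby → Yarm → Tarn = 21 km.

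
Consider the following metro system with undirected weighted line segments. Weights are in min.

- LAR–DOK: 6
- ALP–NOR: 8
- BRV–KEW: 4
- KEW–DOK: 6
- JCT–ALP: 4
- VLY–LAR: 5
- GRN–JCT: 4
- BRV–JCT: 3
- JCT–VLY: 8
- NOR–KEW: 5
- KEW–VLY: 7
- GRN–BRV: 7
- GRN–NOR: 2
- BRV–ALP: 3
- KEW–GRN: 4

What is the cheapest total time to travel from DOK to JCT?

13 min

Shortest distances from DOK:
DOK: 0
LAR: 6  (via DOK)
KEW: 6  (via DOK)
BRV: 10  (via KEW)
GRN: 10  (via KEW)
VLY: 11  (via LAR)
NOR: 11  (via KEW)
JCT: 13  (via BRV)
Shortest route: DOK → KEW → BRV → JCT = 13 min.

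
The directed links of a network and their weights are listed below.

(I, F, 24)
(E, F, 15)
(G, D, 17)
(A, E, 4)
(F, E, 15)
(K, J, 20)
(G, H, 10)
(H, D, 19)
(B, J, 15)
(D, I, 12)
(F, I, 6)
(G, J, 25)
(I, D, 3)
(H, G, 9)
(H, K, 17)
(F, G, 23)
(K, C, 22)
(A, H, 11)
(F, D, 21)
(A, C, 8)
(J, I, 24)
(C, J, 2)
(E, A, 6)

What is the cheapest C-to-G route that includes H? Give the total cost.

91

Best C to H: C–J–I–F–E–A–H costing 82
Best H to G: H–G costing 9
Total via H: 82 + 9 = 91.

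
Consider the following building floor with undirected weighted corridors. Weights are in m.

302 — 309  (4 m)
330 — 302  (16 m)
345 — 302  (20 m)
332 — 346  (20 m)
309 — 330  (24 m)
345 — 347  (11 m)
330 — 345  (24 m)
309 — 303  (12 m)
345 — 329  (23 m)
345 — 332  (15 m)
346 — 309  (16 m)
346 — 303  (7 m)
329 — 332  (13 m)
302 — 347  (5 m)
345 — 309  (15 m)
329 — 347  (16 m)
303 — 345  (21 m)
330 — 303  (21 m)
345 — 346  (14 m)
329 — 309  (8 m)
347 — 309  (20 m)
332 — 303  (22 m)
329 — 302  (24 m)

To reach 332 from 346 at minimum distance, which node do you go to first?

Enumerating some paths:
346–303–332: 7+22 = 29
346–345–332: 14+15 = 29
346–332: 20 = 20
Cheapest is 346–332 at 20 m.
So from 346 the first move is to 332.

332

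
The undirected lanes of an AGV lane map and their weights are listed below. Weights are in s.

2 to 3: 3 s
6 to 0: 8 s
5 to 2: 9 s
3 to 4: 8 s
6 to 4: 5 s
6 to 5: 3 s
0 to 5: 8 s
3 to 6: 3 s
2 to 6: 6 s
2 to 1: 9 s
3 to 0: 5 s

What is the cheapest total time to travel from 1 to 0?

Enumerating some paths:
1 → 2 → 3 → 0: 9+3+5 = 17
1 → 2 → 3 → 6 → 0: 9+3+3+8 = 23
1 → 2 → 6 → 3 → 0: 9+6+3+5 = 23
1 → 2 → 6 → 0: 9+6+8 = 23
Cheapest is 1 → 2 → 3 → 0 at 17 s.

17 s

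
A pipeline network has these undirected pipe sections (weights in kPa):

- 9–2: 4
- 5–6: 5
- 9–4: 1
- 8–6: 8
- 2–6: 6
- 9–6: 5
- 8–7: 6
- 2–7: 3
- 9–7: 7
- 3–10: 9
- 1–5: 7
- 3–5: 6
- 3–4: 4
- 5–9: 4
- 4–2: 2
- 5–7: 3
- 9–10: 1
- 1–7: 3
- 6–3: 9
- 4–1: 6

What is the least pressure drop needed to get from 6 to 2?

6 kPa

Candidate routes:
6 - 5 - 7 - 2: 5+3+3 = 11
6 - 9 - 4 - 2: 5+1+2 = 8
6 - 9 - 2: 5+4 = 9
6 - 2: 6 = 6
The minimum is 6 kPa via 6 - 2.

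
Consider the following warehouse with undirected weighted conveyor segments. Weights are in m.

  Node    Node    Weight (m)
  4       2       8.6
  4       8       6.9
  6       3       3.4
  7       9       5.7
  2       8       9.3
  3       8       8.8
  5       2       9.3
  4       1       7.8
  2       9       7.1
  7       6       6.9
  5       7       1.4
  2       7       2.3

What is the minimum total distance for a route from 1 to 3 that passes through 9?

39.5 m

Best 1 to 9: 1 → 4 → 2 → 9 costing 23.5
Shortest 9→3: 9 → 7 → 6 → 3 = 16
Total via 9: 23.5 + 16 = 39.5 m.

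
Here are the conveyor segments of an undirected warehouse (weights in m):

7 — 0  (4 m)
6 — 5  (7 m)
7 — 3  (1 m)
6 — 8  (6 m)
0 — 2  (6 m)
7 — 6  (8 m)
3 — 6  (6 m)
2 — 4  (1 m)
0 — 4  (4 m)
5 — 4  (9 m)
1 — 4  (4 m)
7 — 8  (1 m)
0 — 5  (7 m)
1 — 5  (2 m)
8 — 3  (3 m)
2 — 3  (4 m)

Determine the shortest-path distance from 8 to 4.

Enumerating some paths:
8 - 3 - 2 - 4: 3+4+1 = 8
8 - 7 - 3 - 2 - 4: 1+1+4+1 = 7
Cheapest is 8 - 7 - 3 - 2 - 4 at 7 m.

7 m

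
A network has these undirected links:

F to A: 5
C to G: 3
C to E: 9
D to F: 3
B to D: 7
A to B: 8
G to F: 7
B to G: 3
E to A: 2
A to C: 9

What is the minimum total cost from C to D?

13

Enumerating some paths:
C–E–A–F–D: 9+2+5+3 = 19
C–G–B–A–F–D: 3+3+8+5+3 = 22
C–G–B–D: 3+3+7 = 13
C–A–F–D: 9+5+3 = 17
Cheapest is C–G–B–D at 13.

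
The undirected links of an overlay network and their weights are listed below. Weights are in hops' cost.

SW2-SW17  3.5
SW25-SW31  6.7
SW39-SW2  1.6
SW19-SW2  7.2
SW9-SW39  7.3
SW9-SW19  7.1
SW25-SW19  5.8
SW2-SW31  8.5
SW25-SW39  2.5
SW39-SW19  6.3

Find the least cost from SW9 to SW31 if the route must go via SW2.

Best SW9 to SW2: SW9 → SW39 → SW2 costing 8.9
Best SW2 to SW31: SW2 → SW31 costing 8.5
Total via SW2: 8.9 + 8.5 = 17.4 hops' cost.

17.4 hops' cost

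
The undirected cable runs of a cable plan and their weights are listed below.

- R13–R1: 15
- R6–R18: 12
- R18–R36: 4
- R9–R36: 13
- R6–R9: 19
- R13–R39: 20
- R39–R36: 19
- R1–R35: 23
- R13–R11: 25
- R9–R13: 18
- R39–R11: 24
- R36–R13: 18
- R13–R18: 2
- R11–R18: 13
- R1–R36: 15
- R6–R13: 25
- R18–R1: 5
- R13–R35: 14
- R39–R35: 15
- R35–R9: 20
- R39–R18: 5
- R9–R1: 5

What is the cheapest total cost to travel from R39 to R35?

15

Compare a few routes:
R39 - R35: 15 = 15
R39 - R13 - R35: 20+14 = 34
R39 - R18 - R13 - R35: 5+2+14 = 21
R39 - R18 - R1 - R35: 5+5+23 = 33
The minimum is 15 via R39 - R35.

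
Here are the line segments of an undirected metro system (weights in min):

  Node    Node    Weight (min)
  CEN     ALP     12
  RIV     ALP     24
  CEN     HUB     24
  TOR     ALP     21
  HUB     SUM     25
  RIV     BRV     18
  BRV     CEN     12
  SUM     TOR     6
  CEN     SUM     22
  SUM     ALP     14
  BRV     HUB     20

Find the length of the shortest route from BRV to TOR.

40 min

Candidate routes:
BRV → CEN → SUM → TOR: 12+22+6 = 40
BRV → CEN → ALP → SUM → TOR: 12+12+14+6 = 44
The minimum is 40 min via BRV → CEN → SUM → TOR.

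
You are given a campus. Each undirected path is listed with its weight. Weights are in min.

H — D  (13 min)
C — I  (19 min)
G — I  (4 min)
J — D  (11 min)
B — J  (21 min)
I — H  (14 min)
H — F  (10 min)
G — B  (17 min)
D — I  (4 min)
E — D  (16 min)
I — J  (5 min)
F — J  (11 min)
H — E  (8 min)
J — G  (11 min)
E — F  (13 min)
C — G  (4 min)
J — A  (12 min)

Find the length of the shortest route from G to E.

Running Dijkstra from G:
G: 0
C: 4  (via G)
I: 4  (via G)
D: 8  (via I)
J: 9  (via I)
B: 17  (via G)
H: 18  (via I)
F: 20  (via J)
A: 21  (via J)
E: 24  (via D)
Shortest route: G → I → D → E = 24 min.

24 min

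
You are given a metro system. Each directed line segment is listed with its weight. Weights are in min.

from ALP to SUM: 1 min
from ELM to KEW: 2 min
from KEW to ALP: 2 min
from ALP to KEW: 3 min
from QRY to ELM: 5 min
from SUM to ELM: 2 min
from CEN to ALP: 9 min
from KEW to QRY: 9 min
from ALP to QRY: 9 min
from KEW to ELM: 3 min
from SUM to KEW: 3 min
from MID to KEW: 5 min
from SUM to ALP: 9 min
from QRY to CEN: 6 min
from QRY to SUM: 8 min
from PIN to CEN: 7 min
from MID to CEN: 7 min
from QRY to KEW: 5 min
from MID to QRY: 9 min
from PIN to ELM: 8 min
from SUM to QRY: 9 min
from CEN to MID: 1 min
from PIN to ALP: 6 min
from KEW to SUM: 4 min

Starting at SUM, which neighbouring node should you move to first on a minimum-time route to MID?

QRY

Enumerating some paths:
SUM–ELM–KEW–QRY–CEN–MID: 2+2+9+6+1 = 20
SUM–KEW–QRY–CEN–MID: 3+9+6+1 = 19
SUM–QRY–CEN–MID: 9+6+1 = 16
SUM–KEW–ALP–QRY–CEN–MID: 3+2+9+6+1 = 21
Cheapest is SUM–QRY–CEN–MID at 16 min.
So from SUM the first move is to QRY.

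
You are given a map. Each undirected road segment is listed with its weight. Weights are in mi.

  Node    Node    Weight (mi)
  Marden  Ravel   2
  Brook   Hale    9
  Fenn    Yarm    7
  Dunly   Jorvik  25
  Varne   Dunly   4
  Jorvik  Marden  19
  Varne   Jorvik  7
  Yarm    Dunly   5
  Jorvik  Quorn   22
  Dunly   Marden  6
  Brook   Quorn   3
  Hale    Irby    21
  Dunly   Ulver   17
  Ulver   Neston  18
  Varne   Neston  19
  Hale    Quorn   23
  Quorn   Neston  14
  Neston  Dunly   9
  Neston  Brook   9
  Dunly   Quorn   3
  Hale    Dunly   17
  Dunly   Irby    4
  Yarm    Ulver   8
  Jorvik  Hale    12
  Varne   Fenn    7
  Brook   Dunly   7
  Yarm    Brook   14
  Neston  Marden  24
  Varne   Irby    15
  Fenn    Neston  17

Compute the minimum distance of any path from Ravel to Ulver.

Enumerating some paths:
Ravel → Marden → Dunly → Neston → Ulver: 2+6+9+18 = 35
Ravel → Marden → Dunly → Varne → Fenn → Yarm → Ulver: 2+6+4+7+7+8 = 34
Ravel → Marden → Dunly → Yarm → Ulver: 2+6+5+8 = 21
Ravel → Marden → Dunly → Ulver: 2+6+17 = 25
The minimum is 21 mi via Ravel → Marden → Dunly → Yarm → Ulver.

21 mi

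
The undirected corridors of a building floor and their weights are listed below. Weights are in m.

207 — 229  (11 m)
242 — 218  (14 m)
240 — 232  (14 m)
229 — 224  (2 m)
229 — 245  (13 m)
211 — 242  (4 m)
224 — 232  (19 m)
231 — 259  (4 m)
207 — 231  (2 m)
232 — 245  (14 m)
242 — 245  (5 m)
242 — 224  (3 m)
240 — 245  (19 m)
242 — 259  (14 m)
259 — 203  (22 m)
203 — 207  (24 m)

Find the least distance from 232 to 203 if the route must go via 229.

Shortest 232→229: 232 → 224 → 229 = 21
Best 229 to 203: 229 → 207 → 203 costing 35
Total via 229: 21 + 35 = 56 m.

56 m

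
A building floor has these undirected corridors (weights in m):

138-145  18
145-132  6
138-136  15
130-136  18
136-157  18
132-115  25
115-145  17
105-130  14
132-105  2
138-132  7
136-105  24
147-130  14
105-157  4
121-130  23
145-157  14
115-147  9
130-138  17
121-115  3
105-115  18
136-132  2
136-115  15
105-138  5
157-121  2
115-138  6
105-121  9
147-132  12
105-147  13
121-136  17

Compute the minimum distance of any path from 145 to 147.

18 m

Compare a few routes:
145 → 132 → 147: 6+12 = 18
145 → 132 → 105 → 147: 6+2+13 = 21
Cheapest is 145 → 132 → 147 at 18 m.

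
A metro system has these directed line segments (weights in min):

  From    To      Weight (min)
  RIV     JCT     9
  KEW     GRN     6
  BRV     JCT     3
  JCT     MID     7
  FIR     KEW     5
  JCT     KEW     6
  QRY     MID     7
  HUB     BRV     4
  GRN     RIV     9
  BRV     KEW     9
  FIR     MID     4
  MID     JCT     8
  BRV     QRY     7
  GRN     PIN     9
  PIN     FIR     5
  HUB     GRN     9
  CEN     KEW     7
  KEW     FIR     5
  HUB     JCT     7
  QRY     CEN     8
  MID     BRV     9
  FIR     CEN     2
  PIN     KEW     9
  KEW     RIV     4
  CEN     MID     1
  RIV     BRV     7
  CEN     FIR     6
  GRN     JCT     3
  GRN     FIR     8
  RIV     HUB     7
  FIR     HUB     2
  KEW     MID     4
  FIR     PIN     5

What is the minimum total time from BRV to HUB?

16 min

Settle nodes by increasing distance from BRV:
BRV: 0
JCT: 3  (via BRV)
QRY: 7  (via BRV)
KEW: 9  (via BRV)
MID: 10  (via JCT)
RIV: 13  (via KEW)
FIR: 14  (via KEW)
CEN: 15  (via QRY)
GRN: 15  (via KEW)
HUB: 16  (via FIR)
Shortest route: BRV–KEW–FIR–HUB = 16 min.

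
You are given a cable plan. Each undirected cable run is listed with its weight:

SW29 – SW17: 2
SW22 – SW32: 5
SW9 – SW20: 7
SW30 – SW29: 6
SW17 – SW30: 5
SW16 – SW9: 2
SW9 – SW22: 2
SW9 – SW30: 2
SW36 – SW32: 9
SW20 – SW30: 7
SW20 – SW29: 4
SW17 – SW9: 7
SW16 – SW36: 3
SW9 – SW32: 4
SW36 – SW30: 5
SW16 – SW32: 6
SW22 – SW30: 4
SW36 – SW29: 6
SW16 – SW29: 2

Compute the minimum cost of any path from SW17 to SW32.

10

Settle nodes by increasing distance from SW17:
SW17: 0
SW29: 2  (via SW17)
SW16: 4  (via SW29)
SW30: 5  (via SW17)
SW9: 6  (via SW16)
SW20: 6  (via SW29)
SW36: 7  (via SW16)
SW22: 8  (via SW9)
SW32: 10  (via SW16)
Shortest route: SW17 → SW29 → SW16 → SW32 = 10.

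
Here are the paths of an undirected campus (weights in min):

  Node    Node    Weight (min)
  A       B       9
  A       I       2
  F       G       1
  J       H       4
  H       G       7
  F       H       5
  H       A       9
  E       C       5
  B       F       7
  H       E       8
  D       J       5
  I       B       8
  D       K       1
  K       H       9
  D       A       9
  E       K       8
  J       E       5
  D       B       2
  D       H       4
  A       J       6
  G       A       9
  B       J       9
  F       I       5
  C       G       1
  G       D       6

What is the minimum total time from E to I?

Enumerating some paths:
E–J–A–I: 5+6+2 = 13
E–C–G–F–I: 5+1+1+5 = 12
E–C–G–A–I: 5+1+9+2 = 17
Cheapest is E–C–G–F–I at 12 min.

12 min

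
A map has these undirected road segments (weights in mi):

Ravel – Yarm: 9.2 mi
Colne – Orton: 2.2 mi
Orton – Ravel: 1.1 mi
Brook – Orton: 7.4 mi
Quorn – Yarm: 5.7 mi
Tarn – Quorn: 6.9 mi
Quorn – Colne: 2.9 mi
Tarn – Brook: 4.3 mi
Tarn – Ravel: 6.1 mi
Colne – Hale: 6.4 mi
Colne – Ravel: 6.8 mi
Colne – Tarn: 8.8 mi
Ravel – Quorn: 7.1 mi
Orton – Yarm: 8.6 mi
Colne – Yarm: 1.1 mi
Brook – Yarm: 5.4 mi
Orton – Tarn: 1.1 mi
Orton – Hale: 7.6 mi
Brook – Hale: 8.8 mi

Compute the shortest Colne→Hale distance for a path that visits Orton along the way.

Shortest Colne→Orton: Colne → Orton = 2.2
Shortest Orton→Hale: Orton → Hale = 7.6
Total via Orton: 2.2 + 7.6 = 9.8 mi.

9.8 mi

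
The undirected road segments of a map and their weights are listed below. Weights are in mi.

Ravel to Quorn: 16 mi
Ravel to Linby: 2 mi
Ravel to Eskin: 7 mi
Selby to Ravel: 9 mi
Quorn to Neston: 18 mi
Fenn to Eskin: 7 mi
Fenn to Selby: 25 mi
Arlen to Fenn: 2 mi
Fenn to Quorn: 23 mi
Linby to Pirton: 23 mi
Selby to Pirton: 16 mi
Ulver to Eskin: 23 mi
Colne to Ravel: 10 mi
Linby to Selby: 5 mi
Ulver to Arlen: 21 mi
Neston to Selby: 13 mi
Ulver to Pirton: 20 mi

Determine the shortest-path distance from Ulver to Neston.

Settle nodes by increasing distance from Ulver:
Ulver: 0
Pirton: 20  (via Ulver)
Arlen: 21  (via Ulver)
Fenn: 23  (via Arlen)
Eskin: 23  (via Ulver)
Ravel: 30  (via Eskin)
Linby: 32  (via Ravel)
Selby: 36  (via Pirton)
Colne: 40  (via Ravel)
Quorn: 46  (via Fenn)
Neston: 49  (via Selby)
Shortest route: Ulver → Pirton → Selby → Neston = 49 mi.

49 mi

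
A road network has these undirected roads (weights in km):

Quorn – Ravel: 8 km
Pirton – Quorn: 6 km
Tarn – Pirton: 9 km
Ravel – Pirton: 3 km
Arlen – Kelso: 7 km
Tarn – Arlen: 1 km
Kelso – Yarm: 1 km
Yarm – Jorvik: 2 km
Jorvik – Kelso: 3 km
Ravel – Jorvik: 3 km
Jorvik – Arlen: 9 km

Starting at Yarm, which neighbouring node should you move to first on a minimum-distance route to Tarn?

Kelso

Enumerating some paths:
Yarm–Kelso–Jorvik–Arlen–Tarn: 1+3+9+1 = 14
Yarm–Kelso–Arlen–Tarn: 1+7+1 = 9
Yarm–Jorvik–Arlen–Tarn: 2+9+1 = 12
Yarm–Jorvik–Kelso–Arlen–Tarn: 2+3+7+1 = 13
Cheapest is Yarm–Kelso–Arlen–Tarn at 9 km.
So from Yarm the first move is to Kelso.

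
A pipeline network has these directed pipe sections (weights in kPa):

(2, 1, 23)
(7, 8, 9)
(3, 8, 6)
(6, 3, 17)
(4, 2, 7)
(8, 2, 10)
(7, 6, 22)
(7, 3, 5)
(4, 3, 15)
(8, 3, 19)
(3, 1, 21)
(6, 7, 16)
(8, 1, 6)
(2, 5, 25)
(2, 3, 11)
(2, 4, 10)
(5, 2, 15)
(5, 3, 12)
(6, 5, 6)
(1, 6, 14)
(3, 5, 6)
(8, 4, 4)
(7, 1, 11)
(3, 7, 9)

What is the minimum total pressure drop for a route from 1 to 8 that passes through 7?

39 kPa

Best 1 to 7: 1–6–7 costing 30
Shortest 7→8: 7–8 = 9
Total via 7: 30 + 9 = 39 kPa.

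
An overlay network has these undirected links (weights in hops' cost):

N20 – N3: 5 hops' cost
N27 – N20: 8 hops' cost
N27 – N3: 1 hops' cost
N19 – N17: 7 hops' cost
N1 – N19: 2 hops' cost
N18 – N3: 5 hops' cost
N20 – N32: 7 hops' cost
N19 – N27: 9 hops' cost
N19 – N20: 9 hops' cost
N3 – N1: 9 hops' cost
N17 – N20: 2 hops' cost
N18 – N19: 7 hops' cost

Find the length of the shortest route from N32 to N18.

17 hops' cost

Enumerating some paths:
N32 → N20 → N27 → N3 → N18: 7+8+1+5 = 21
N32 → N20 → N3 → N18: 7+5+5 = 17
N32 → N20 → N17 → N19 → N18: 7+2+7+7 = 23
The minimum is 17 hops' cost via N32 → N20 → N3 → N18.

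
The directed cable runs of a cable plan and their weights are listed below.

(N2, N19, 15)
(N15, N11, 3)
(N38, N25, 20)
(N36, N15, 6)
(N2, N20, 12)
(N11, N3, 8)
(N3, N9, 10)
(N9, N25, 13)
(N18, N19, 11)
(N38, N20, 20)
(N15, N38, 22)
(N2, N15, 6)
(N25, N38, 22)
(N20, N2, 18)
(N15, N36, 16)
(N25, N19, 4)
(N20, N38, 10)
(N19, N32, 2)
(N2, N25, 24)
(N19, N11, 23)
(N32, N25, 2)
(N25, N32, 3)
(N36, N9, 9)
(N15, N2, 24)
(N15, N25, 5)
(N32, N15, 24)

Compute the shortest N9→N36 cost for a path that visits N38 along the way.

Shortest N9→N38: N9–N25–N38 = 35
Shortest N38→N36: N38–N20–N2–N15–N36 = 60
Total via N38: 35 + 60 = 95.

95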